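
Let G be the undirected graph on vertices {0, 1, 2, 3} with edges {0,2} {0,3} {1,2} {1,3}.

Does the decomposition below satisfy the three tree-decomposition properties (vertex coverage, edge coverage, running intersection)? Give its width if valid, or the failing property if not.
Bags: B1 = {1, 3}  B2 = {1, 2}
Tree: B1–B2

No — vertex 0 appears in no bag.

A tree decomposition must satisfy three properties: every vertex lies in some bag; for every edge, both endpoints lie together in some bag; and for every vertex, the bags containing it form a connected subtree. Here vertex 0 appears in no bag, so the decomposition is invalid.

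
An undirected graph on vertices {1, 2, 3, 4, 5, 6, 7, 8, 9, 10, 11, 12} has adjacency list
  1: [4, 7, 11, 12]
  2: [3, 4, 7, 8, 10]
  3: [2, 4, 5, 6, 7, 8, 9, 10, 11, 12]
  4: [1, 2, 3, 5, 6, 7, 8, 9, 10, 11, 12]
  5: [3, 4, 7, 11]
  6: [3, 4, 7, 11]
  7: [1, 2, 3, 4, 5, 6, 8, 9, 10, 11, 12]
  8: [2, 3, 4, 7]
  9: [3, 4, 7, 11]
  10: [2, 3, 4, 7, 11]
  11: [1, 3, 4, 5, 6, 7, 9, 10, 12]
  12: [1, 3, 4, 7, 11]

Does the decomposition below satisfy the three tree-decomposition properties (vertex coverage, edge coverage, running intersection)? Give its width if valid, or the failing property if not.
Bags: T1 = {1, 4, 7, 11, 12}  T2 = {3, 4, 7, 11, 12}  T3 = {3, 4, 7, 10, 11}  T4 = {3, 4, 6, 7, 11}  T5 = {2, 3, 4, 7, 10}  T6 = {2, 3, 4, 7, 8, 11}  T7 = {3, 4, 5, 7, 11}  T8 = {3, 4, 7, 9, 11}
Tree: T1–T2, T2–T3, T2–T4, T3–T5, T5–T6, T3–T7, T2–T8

No — bags containing vertex 11 are not connected in the tree.

A tree decomposition must satisfy three properties: every vertex lies in some bag; for every edge, both endpoints lie together in some bag; and for every vertex, the bags containing it form a connected subtree. Here bags containing vertex 11 are not connected in the tree, so the decomposition is invalid.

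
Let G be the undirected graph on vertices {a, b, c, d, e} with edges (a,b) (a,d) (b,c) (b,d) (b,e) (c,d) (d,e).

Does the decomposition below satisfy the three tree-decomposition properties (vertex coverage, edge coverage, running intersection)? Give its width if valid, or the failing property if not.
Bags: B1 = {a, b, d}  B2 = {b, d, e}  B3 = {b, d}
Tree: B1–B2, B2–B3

A tree decomposition must satisfy three properties: every vertex lies in some bag; for every edge, both endpoints lie together in some bag; and for every vertex, the bags containing it form a connected subtree. Here vertex c appears in no bag, so the decomposition is invalid.

No — vertex c appears in no bag.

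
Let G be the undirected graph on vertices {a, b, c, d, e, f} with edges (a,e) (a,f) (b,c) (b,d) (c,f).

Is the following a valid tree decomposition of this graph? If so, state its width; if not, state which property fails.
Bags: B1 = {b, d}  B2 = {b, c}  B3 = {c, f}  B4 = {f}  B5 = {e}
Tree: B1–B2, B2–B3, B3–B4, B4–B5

No — vertex a appears in no bag.

A tree decomposition must satisfy three properties: every vertex lies in some bag; for every edge, both endpoints lie together in some bag; and for every vertex, the bags containing it form a connected subtree. Here vertex a appears in no bag, so the decomposition is invalid.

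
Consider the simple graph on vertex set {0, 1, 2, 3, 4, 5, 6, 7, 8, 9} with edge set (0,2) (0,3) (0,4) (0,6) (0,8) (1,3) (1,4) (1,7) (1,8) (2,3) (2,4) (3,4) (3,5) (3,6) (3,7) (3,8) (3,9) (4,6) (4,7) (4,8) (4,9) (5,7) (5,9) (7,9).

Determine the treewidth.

A width-3 tree decomposition is:
Bags: B1 = {1, 3, 4, 7}  B2 = {1, 3, 4, 8}  B3 = {3, 4, 7, 9}  B4 = {0, 3, 4, 8}  B5 = {0, 3, 4, 6}  B6 = {0, 2, 3, 4}  B7 = {3, 5, 7, 9}
Tree: B1–B2, B1–B3, B2–B4, B4–B5, B4–B6, B3–B7
Every bag has size at most 4, so the width is 4 − 1 = 3 and tw(G) ≤ 3. Conversely, {0, 3, 4, 8} is a clique of size 4, and the vertices of any clique must share a bag in every tree decomposition; so some bag has ≥ 4 vertices and tw(G) ≥ 3. Combining the bounds, tw(G) = 3.

3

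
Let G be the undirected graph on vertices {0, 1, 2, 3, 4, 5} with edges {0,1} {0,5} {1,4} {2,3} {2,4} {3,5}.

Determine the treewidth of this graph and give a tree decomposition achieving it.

The largest bag has 3 vertices, giving width 2; this decomposition certifies tw(G) ≤ 2. The edges 0–1–4–2–3–5–0 form a cycle, so G is not a tree and its treewidth is at least 2. Hence tw(G) = 2 exactly.

Treewidth 2.
Bags: B1 = {0, 1, 4}  B2 = {0, 2, 4}  B3 = {0, 2, 3}  B4 = {0, 3, 5}
Tree: B1–B2, B2–B3, B3–B4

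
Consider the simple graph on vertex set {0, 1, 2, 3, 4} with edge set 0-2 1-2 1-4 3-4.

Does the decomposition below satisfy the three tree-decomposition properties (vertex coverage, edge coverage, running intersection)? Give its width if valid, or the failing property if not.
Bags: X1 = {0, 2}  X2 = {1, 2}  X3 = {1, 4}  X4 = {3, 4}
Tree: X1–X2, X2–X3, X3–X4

Yes; width 1.

Vertex coverage: the bags together contain {0, 1, 2, 3, 4}, the full vertex set. Edge coverage: each edge of G has both endpoints in at least one bag. Running intersection: for every vertex, the bags containing it form a connected subtree. All three properties hold, so this is a valid tree decomposition of width max|bag| − 1 = 1, and hence tw(G) ≤ 1.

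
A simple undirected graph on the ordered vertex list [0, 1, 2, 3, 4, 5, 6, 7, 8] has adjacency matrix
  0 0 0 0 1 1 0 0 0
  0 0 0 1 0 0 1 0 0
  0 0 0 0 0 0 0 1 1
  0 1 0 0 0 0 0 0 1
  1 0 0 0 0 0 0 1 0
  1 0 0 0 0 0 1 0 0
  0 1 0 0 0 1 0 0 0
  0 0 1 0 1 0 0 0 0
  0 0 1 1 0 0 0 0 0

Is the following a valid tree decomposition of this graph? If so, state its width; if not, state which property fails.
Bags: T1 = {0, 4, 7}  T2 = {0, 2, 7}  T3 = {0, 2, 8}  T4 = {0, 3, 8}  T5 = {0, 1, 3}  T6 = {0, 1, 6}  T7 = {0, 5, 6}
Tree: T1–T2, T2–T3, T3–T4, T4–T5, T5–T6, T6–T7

Yes; width 2.

Every vertex of G appears in some bag (union = {0, 1, 2, 3, 4, 5, 6, 7, 8}); every edge is covered by a bag; and for each vertex v the set of bags containing v is connected in the bag tree. The decomposition is therefore valid. The largest bag has 3 vertices, so the width is 2.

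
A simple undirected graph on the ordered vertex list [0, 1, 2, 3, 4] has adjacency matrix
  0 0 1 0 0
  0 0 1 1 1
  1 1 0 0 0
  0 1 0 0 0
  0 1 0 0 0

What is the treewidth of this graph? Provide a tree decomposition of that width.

Each bag holds 2 vertices, so the decomposition has width 1, which upper-bounds the treewidth. G has an edge, so its treewidth is at least 1. The upper and lower bounds meet at 1, so that is the treewidth.

Treewidth 1.
One such decomposition:
Bags: B1 = {1, 3}  B2 = {1, 2}  B3 = {0, 2}  B4 = {1, 4}
Tree: B1–B2, B2–B3, B2–B4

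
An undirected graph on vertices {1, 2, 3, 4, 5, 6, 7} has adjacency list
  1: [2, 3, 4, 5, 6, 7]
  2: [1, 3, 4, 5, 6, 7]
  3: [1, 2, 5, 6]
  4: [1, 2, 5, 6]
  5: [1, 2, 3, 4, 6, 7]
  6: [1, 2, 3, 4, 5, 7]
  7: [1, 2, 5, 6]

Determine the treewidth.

4

A width-4 tree decomposition is:
Bags: B1 = {1, 2, 3, 5, 6}  B2 = {1, 2, 5, 6, 7}  B3 = {1, 2, 4, 5, 6}
Tree: B1–B2, B2–B3
Every bag has size at most 5, so the width is 5 − 1 = 4 and tw(G) ≤ 4. Conversely, {1, 2, 3, 5, 6} is a clique of size 5, and the vertices of any clique must share a bag in every tree decomposition; so some bag has ≥ 5 vertices and tw(G) ≥ 4. Hence tw(G) = 4 exactly.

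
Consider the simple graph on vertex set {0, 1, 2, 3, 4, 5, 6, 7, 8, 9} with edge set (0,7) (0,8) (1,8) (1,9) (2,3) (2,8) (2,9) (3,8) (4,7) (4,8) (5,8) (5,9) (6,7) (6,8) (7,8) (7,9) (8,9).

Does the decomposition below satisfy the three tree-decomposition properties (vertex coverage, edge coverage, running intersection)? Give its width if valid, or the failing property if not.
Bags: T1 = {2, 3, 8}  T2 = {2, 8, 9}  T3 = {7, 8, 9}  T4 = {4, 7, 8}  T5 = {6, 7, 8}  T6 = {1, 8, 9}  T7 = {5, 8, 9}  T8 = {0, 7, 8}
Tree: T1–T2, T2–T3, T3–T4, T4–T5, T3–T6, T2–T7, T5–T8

Yes; width 2.

Vertex coverage: the bags together contain {0, 1, 2, 3, 4, 5, 6, 7, 8, 9}, the full vertex set. Edge coverage: each edge of G has both endpoints in at least one bag. Running intersection: for every vertex, the bags containing it form a connected subtree. All three properties hold, so this is a valid tree decomposition of width max|bag| − 1 = 2, and hence tw(G) ≤ 2.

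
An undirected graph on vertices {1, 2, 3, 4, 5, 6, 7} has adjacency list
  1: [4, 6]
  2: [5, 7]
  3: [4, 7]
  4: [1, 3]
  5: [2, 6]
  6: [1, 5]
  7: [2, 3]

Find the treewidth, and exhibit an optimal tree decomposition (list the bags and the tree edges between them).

Treewidth 2.
Bags: B1 = {3, 4, 7}  B2 = {1, 4, 7}  B3 = {1, 6, 7}  B4 = {5, 6, 7}  B5 = {2, 5, 7}
Tree: B1–B2, B2–B3, B3–B4, B4–B5

Every bag has size at most 3, so the width is 3 − 1 = 2 and tw(G) ≤ 2. The edges 7–3–4–1–6–5–2–7 form a cycle, so G is not a tree and its treewidth is at least 2. Therefore the treewidth is 2.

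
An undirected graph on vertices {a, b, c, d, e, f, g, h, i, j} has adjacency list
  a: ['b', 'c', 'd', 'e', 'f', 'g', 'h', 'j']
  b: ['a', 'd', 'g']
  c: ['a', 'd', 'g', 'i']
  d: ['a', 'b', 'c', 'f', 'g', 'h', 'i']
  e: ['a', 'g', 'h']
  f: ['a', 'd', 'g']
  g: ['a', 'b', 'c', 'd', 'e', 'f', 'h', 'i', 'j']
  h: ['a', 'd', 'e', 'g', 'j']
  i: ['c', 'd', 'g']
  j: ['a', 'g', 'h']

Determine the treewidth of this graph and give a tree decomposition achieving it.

The largest bag has 4 vertices, giving width 3; this decomposition certifies tw(G) ≤ 3. On the other hand G contains the 4-clique {a, d, g, h}. A clique must lie in a single bag of any decomposition, so no decomposition can have width below 3. Hence tw(G) = 3 exactly.

Treewidth 3.
One optimal decomposition is:
Bags: B1 = {a, d, g, h}  B2 = {a, c, d, g}  B3 = {a, b, d, g}  B4 = {a, d, f, g}  B5 = {c, d, g, i}  B6 = {a, g, h, j}  B7 = {a, e, g, h}
Tree: B1–B2, B2–B3, B3–B4, B2–B5, B1–B6, B6–B7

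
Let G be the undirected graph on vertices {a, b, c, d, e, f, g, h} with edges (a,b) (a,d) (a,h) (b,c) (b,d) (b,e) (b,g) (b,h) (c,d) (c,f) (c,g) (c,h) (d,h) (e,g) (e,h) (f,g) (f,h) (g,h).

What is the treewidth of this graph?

3

A width-3 tree decomposition is:
Bags: B1 = {b, e, g, h}  B2 = {b, c, g, h}  B3 = {b, c, d, h}  B4 = {a, b, d, h}  B5 = {c, f, g, h}
Tree: B1–B2, B2–B3, B3–B4, B2–B5
Every bag has size at most 4, so the width is 4 − 1 = 3 and tw(G) ≤ 3. On the other hand G contains the 4-clique {c, f, g, h}. A clique must lie in a single bag of any decomposition, so no decomposition can have width below 3. Hence tw(G) = 3 exactly.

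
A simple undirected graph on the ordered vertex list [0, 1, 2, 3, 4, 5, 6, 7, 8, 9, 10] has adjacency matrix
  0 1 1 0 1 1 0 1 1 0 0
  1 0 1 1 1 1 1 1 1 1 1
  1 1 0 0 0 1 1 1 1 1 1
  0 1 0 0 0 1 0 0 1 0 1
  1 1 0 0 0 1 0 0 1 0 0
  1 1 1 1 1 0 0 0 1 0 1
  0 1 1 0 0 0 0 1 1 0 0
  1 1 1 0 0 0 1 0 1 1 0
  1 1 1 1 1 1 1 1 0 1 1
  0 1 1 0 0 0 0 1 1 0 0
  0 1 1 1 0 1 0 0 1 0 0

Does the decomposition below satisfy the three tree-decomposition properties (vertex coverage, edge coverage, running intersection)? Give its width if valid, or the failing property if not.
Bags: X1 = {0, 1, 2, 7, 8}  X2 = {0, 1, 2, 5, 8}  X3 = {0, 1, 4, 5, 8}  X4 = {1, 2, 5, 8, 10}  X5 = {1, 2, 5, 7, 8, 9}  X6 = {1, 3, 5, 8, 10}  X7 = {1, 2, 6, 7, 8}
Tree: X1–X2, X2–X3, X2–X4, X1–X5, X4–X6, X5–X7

A tree decomposition must satisfy three properties: every vertex lies in some bag; for every edge, both endpoints lie together in some bag; and for every vertex, the bags containing it form a connected subtree. Here bags containing vertex 5 are not connected in the tree, so the decomposition is invalid.

No — bags containing vertex 5 are not connected in the tree.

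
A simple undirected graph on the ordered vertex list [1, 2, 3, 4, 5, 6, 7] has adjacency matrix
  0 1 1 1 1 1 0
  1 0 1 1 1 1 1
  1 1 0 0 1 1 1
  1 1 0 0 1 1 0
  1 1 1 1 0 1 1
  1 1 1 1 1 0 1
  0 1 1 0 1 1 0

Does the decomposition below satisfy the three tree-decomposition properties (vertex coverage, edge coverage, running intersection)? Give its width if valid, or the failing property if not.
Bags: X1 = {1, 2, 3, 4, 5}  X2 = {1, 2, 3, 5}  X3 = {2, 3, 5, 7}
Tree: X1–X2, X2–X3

No — vertex 6 appears in no bag.

A tree decomposition must satisfy three properties: every vertex lies in some bag; for every edge, both endpoints lie together in some bag; and for every vertex, the bags containing it form a connected subtree. Here vertex 6 appears in no bag, so the decomposition is invalid.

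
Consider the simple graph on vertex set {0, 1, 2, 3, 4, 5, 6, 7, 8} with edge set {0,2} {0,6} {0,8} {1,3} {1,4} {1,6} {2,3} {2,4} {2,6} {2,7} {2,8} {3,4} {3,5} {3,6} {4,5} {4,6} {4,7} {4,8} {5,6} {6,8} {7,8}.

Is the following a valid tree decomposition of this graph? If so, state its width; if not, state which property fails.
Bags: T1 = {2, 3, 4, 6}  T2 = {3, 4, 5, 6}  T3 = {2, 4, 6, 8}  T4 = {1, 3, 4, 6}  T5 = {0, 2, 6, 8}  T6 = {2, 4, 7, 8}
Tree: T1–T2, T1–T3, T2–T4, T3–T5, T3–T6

Yes; width 3.

Every vertex of G appears in some bag (union = {0, 1, 2, 3, 4, 5, 6, 7, 8}); every edge is covered by a bag; and for each vertex v the set of bags containing v is connected in the bag tree. The decomposition is therefore valid. The largest bag has 4 vertices, so the width is 3.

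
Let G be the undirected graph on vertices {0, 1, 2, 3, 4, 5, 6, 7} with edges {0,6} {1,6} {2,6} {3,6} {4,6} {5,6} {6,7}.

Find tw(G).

A width-1 tree decomposition is:
Bags: B1 = {0, 6}  B2 = {5, 6}  B3 = {4, 6}  B4 = {3, 6}  B5 = {2, 6}  B6 = {1, 6}  B7 = {6, 7}
Tree: B1–B2, B2–B3, B3–B4, B2–B5, B1–B6, B5–B7
Each bag holds 2 vertices, so the decomposition has width 1, which upper-bounds the treewidth. G has an edge, so its treewidth is at least 1. The upper and lower bounds meet at 1, so that is the treewidth.

1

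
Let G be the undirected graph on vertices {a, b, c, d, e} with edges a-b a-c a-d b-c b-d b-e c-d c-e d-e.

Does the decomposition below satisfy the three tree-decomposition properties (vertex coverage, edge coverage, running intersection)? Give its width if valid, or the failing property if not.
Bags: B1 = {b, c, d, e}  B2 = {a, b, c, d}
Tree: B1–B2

Checking the three conditions: (i) the bags cover all of {a, b, c, d, e}; (ii) for each edge, some bag contains both endpoints; (iii) the bags containing any fixed vertex form a subtree. All hold, so the decomposition is valid with width 4 − 1 = 3.

Yes; width 3.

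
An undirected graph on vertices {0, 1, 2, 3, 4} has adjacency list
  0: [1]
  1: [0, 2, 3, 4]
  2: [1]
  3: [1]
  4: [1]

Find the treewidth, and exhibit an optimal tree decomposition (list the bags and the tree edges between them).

Treewidth 1.
One such decomposition:
Bags: B1 = {1, 2}  B2 = {0, 1}  B3 = {1, 4}  B4 = {1, 3}
Tree: B1–B2, B1–B3, B1–B4

Every bag has size at most 2, so the width is 2 − 1 = 1 and tw(G) ≤ 1. G has an edge, so its treewidth is at least 1. Hence tw(G) = 1 exactly.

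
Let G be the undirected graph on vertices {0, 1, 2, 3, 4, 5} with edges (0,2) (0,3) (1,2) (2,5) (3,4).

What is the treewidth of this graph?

A width-1 tree decomposition is:
Bags: B1 = {0, 2}  B2 = {0, 3}  B3 = {3, 4}  B4 = {1, 2}  B5 = {2, 5}
Tree: B1–B2, B2–B3, B1–B4, B4–B5
Every bag has size at most 2, so the width is 2 − 1 = 1 and tw(G) ≤ 1. G has an edge, so its treewidth is at least 1. Hence tw(G) = 1 exactly.

1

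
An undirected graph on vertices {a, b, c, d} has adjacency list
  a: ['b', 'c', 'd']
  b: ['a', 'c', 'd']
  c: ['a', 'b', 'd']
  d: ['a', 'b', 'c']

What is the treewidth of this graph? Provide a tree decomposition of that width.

With just one bag of size 4, the width is 4 − 1 = 3, so tw(G) ≤ 3. On the other hand G contains the 4-clique {a, b, c, d}. A clique must lie in a single bag of any decomposition, so no decomposition can have width below 3. The upper and lower bounds meet at 3, so that is the treewidth.

Treewidth 3.
One optimal decomposition is:
Bags: B1 = {a, b, c, d}
Tree: (single bag)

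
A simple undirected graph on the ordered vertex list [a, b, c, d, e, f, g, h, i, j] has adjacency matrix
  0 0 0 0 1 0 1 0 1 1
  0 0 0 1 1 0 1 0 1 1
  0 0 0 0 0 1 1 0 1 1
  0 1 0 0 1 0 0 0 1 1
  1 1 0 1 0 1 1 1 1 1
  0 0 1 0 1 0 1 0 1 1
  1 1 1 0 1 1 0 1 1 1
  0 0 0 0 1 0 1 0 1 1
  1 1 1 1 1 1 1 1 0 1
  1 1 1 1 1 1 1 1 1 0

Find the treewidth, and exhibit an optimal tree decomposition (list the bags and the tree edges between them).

Treewidth 4.
Bags: B1 = {a, e, g, i, j}  B2 = {e, f, g, i, j}  B3 = {b, e, g, i, j}  B4 = {c, f, g, i, j}  B5 = {b, d, e, i, j}  B6 = {e, g, h, i, j}
Tree: B1–B2, B1–B3, B2–B4, B3–B5, B1–B6

Every bag has size at most 5, so the width is 5 − 1 = 4 and tw(G) ≤ 4. Conversely, {b, d, e, i, j} is a clique of size 5, and the vertices of any clique must share a bag in every tree decomposition; so some bag has ≥ 5 vertices and tw(G) ≥ 4. Combining the bounds, tw(G) = 4.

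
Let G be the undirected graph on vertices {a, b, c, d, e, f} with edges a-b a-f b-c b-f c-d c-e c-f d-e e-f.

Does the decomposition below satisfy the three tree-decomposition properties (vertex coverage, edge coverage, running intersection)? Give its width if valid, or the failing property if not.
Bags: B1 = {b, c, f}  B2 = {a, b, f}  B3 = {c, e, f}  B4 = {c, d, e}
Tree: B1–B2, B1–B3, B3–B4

Vertex coverage: the bags together contain {a, b, c, d, e, f}, the full vertex set. Edge coverage: each edge of G has both endpoints in at least one bag. Running intersection: for every vertex, the bags containing it form a connected subtree. All three properties hold, so this is a valid tree decomposition of width max|bag| − 1 = 2, and hence tw(G) ≤ 2.

Yes; width 2.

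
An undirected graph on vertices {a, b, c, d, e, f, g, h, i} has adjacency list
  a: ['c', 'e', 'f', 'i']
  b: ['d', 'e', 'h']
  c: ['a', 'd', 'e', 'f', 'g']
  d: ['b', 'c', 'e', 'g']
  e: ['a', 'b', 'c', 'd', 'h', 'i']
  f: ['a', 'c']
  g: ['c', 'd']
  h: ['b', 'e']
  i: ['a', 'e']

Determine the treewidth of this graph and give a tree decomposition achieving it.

The largest bag has 3 vertices, giving width 2; this decomposition certifies tw(G) ≤ 2. On the other hand G contains the 3-clique {c, d, g}. A clique must lie in a single bag of any decomposition, so no decomposition can have width below 2. Combining the bounds, tw(G) = 2.

Treewidth 2.
One such decomposition:
Bags: B1 = {a, c, e}  B2 = {c, d, e}  B3 = {b, d, e}  B4 = {b, e, h}  B5 = {a, c, f}  B6 = {c, d, g}  B7 = {a, e, i}
Tree: B1–B2, B2–B3, B3–B4, B1–B5, B2–B6, B1–B7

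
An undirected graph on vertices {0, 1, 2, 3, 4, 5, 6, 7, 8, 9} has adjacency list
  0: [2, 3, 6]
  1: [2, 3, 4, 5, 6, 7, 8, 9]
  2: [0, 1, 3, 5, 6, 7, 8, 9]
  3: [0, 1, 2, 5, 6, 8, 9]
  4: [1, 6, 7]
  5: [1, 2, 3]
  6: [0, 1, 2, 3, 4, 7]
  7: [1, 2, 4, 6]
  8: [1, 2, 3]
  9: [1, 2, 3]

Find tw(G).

3

A width-3 tree decomposition is:
Bags: B1 = {1, 2, 3, 5}  B2 = {1, 2, 3, 6}  B3 = {1, 2, 3, 8}  B4 = {1, 2, 3, 9}  B5 = {1, 2, 6, 7}  B6 = {0, 2, 3, 6}  B7 = {1, 4, 6, 7}
Tree: B1–B2, B2–B3, B1–B4, B2–B5, B2–B6, B5–B7
Every bag has size at most 4, so the width is 4 − 1 = 3 and tw(G) ≤ 3. For the lower bound, the 4 vertices {0, 2, 3, 6} are pairwise adjacent, and any tree decomposition puts a clique entirely inside one bag — forcing width ≥ 3. Combining the bounds, tw(G) = 3.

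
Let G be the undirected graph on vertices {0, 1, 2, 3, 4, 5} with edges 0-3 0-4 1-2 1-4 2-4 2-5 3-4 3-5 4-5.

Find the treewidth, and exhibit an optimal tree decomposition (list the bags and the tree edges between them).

The largest bag has 3 vertices, giving width 2; this decomposition certifies tw(G) ≤ 2. For the lower bound, the 3 vertices {0, 3, 4} are pairwise adjacent, and any tree decomposition puts a clique entirely inside one bag — forcing width ≥ 2. Combining the bounds, tw(G) = 2.

Treewidth 2.
Bags: B1 = {0, 3, 4}  B2 = {3, 4, 5}  B3 = {2, 4, 5}  B4 = {1, 2, 4}
Tree: B1–B2, B2–B3, B3–B4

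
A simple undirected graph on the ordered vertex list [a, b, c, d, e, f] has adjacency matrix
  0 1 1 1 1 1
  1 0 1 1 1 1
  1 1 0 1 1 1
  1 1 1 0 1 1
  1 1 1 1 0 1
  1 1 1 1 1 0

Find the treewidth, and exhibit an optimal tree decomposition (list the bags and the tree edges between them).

Treewidth 5.
Bags: B1 = {a, b, c, d, e, f}
Tree: (single bag)

A single bag containing all 6 vertices is trivially a valid decomposition of width 5. For the lower bound, the 6 vertices {a, b, c, d, e, f} are pairwise adjacent, and any tree decomposition puts a clique entirely inside one bag — forcing width ≥ 5. Therefore the treewidth is 5.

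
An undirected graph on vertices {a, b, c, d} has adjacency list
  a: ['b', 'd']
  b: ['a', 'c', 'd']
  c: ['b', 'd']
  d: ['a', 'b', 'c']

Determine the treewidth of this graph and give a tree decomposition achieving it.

Each bag holds 3 vertices, so the decomposition has width 2, which upper-bounds the treewidth. On the other hand G contains the 3-clique {b, c, d}. A clique must lie in a single bag of any decomposition, so no decomposition can have width below 2. Hence tw(G) = 2 exactly.

Treewidth 2.
One such decomposition:
Bags: B1 = {a, b, d}  B2 = {b, c, d}
Tree: B1–B2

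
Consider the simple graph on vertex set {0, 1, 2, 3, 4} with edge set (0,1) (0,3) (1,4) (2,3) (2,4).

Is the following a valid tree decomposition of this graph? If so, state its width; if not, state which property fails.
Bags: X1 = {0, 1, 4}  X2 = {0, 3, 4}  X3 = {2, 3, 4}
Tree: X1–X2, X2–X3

Yes; width 2.

Every vertex of G appears in some bag (union = {0, 1, 2, 3, 4}); every edge is covered by a bag; and for each vertex v the set of bags containing v is connected in the bag tree. The decomposition is therefore valid. The largest bag has 3 vertices, so the width is 2.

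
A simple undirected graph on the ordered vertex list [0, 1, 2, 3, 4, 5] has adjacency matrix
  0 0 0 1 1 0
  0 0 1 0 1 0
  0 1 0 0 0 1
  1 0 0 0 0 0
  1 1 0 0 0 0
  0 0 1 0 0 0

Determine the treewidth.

1

A width-1 tree decomposition is:
Bags: B1 = {0, 3}  B2 = {0, 4}  B3 = {1, 4}  B4 = {1, 2}  B5 = {2, 5}
Tree: B1–B2, B2–B3, B3–B4, B4–B5
The largest bag has 2 vertices, giving width 1; this decomposition certifies tw(G) ≤ 1. Since G has at least one edge (e.g. 3–0), it is not an edgeless graph, so tw(G) ≥ 1. Hence tw(G) = 1 exactly.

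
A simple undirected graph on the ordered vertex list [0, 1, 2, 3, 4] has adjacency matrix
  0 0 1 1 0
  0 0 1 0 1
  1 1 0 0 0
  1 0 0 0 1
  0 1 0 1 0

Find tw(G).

2

A width-2 tree decomposition is:
Bags: B1 = {0, 2, 3}  B2 = {1, 2, 3}  B3 = {1, 3, 4}
Tree: B1–B2, B2–B3
Every bag has size at most 3, so the width is 3 − 1 = 2 and tw(G) ≤ 2. For the lower bound, G contains the cycle 3–0–2–1–4–3, so G is not a forest; only forests have treewidth ≤ 1, hence tw(G) ≥ 2. Hence tw(G) = 2 exactly.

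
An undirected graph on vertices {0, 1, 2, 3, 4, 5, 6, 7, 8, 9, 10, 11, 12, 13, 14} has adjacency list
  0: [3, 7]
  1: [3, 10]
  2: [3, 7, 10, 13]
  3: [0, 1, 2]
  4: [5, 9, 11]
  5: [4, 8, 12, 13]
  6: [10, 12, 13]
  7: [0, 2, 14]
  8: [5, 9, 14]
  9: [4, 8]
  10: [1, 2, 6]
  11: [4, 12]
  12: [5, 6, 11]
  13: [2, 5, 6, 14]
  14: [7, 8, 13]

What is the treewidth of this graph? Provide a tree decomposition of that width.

Each bag holds 4 vertices, so the decomposition has width 3, which upper-bounds the treewidth. For the lower bound: the 4 vertex sets {4,9,11}, {12}, {5}, {6,8,13,14} are disjoint, each induces a connected subgraph, and every pair is joined by at least one edge of G. Contracting each set to a single vertex therefore yields K_{4} as a minor, and since treewidth is minor-monotone, tw(G) ≥ tw(K_{4}) = 3. The upper and lower bounds meet at 3, so that is the treewidth.

Treewidth 3.
One such decomposition:
Bags: B1 = {4, 9, 11, 12}  B2 = {4, 5, 9, 12}  B3 = {5, 8, 9, 12}  B4 = {5, 6, 8, 12}  B5 = {5, 6, 8, 13}  B6 = {6, 8, 13, 14}  B7 = {6, 10, 13, 14}  B8 = {2, 10, 13, 14}  B9 = {2, 7, 10, 14}  B10 = {1, 2, 7, 10}  B11 = {1, 2, 3, 7}  B12 = {0, 1, 3, 7}
Tree: B1–B2, B2–B3, B3–B4, B4–B5, B5–B6, B6–B7, B7–B8, B8–B9, B9–B10, B10–B11, B11–B12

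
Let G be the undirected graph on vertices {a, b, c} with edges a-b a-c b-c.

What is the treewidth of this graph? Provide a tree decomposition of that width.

Treewidth 2.
One such decomposition:
Bags: B1 = {a, b, c}
Tree: (single bag)

A single bag containing all 3 vertices is trivially a valid decomposition of width 2. Conversely, {a, b, c} is a clique of size 3, and the vertices of any clique must share a bag in every tree decomposition; so some bag has ≥ 3 vertices and tw(G) ≥ 2. Therefore the treewidth is 2.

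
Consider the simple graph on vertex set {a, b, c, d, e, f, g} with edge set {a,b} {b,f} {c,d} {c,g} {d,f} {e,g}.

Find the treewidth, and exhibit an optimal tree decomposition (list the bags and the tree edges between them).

Every bag has size at most 2, so the width is 2 − 1 = 1 and tw(G) ≤ 1. Since G has at least one edge (e.g. e–g), it is not an edgeless graph, so tw(G) ≥ 1. Combining the bounds, tw(G) = 1.

Treewidth 1.
One such decomposition:
Bags: B1 = {e, g}  B2 = {c, g}  B3 = {c, d}  B4 = {d, f}  B5 = {b, f}  B6 = {a, b}
Tree: B1–B2, B2–B3, B3–B4, B4–B5, B5–B6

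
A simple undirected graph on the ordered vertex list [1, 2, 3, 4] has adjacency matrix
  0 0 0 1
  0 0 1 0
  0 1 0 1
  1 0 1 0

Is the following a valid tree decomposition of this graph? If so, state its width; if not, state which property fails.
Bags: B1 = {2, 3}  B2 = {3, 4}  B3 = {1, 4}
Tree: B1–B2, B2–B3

Every vertex of G appears in some bag (union = {1, 2, 3, 4}); every edge is covered by a bag; and for each vertex v the set of bags containing v is connected in the bag tree. The decomposition is therefore valid. The largest bag has 2 vertices, so the width is 1.

Yes; width 1.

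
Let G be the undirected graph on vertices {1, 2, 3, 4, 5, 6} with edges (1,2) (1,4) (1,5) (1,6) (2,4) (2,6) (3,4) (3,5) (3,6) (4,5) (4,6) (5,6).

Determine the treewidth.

3

A width-3 tree decomposition is:
Bags: B1 = {1, 4, 5, 6}  B2 = {1, 2, 4, 6}  B3 = {3, 4, 5, 6}
Tree: B1–B2, B1–B3
Each bag holds 4 vertices, so the decomposition has width 3, which upper-bounds the treewidth. For the lower bound, the 4 vertices {1, 2, 4, 6} are pairwise adjacent, and any tree decomposition puts a clique entirely inside one bag — forcing width ≥ 3. Combining the bounds, tw(G) = 3.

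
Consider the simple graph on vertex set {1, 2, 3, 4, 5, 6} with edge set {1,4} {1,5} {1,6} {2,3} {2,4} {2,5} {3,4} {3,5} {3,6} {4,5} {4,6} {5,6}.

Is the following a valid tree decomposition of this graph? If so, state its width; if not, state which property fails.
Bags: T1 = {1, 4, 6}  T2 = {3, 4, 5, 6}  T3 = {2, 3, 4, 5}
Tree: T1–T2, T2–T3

A tree decomposition must satisfy three properties: every vertex lies in some bag; for every edge, both endpoints lie together in some bag; and for every vertex, the bags containing it form a connected subtree. Here edge (5,1) lies in no bag, so the decomposition is invalid.

No — edge (5,1) lies in no bag.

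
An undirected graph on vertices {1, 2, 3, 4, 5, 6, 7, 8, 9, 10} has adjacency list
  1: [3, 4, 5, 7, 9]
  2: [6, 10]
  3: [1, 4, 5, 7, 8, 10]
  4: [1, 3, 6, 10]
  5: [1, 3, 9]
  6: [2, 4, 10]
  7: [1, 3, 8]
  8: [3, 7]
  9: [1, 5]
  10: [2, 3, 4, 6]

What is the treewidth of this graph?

2

A width-2 tree decomposition is:
Bags: B1 = {1, 3, 4}  B2 = {3, 4, 10}  B3 = {1, 3, 7}  B4 = {4, 6, 10}  B5 = {1, 3, 5}  B6 = {2, 6, 10}  B7 = {1, 5, 9}  B8 = {3, 7, 8}
Tree: B1–B2, B1–B3, B2–B4, B3–B5, B4–B6, B5–B7, B3–B8
The largest bag has 3 vertices, giving width 2; this decomposition certifies tw(G) ≤ 2. Conversely, {1, 5, 9} is a clique of size 3, and the vertices of any clique must share a bag in every tree decomposition; so some bag has ≥ 3 vertices and tw(G) ≥ 2. Hence tw(G) = 2 exactly.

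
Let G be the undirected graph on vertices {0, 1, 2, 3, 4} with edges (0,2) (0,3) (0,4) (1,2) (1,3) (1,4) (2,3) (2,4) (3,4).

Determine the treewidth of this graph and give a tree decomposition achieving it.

Each bag holds 4 vertices, so the decomposition has width 3, which upper-bounds the treewidth. On the other hand G contains the 4-clique {0, 2, 3, 4}. A clique must lie in a single bag of any decomposition, so no decomposition can have width below 3. Hence tw(G) = 3 exactly.

Treewidth 3.
One such decomposition:
Bags: B1 = {0, 2, 3, 4}  B2 = {1, 2, 3, 4}
Tree: B1–B2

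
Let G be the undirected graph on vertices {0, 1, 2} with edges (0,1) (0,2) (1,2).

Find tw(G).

A width-2 tree decomposition is:
Bags: B1 = {0, 1, 2}
Tree: (single bag)
A single bag containing all 3 vertices is trivially a valid decomposition of width 2. On the other hand G contains the 3-clique {0, 1, 2}. A clique must lie in a single bag of any decomposition, so no decomposition can have width below 2. Hence tw(G) = 2 exactly.

2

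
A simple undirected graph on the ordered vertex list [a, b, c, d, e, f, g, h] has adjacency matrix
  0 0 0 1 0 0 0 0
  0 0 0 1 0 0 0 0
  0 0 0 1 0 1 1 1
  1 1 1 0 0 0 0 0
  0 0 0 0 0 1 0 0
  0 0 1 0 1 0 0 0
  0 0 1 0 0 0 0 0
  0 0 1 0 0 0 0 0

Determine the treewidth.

1

A width-1 tree decomposition is:
Bags: B1 = {a, d}  B2 = {c, d}  B3 = {c, f}  B4 = {c, g}  B5 = {b, d}  B6 = {c, h}  B7 = {e, f}
Tree: B1–B2, B2–B3, B3–B4, B1–B5, B4–B6, B3–B7
The largest bag has 2 vertices, giving width 1; this decomposition certifies tw(G) ≤ 1. Since G has at least one edge (e.g. a–d), it is not an edgeless graph, so tw(G) ≥ 1. Therefore the treewidth is 1.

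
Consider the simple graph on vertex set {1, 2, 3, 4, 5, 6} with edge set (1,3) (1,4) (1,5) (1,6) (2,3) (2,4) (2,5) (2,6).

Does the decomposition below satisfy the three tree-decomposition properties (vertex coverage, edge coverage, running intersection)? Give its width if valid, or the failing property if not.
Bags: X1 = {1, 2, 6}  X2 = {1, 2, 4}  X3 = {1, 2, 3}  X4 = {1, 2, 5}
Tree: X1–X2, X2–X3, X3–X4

Yes; width 2.

Checking the three conditions: (i) the bags cover all of {1, 2, 3, 4, 5, 6}; (ii) for each edge, some bag contains both endpoints; (iii) the bags containing any fixed vertex form a subtree. All hold, so the decomposition is valid with width 3 − 1 = 2.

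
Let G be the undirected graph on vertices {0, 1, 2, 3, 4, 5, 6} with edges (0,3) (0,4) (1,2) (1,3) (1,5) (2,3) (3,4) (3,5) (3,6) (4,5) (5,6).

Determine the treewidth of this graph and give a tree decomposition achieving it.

Treewidth 2.
Bags: B1 = {1, 3, 5}  B2 = {3, 4, 5}  B3 = {0, 3, 4}  B4 = {3, 5, 6}  B5 = {1, 2, 3}
Tree: B1–B2, B2–B3, B2–B4, B1–B5

Each bag holds 3 vertices, so the decomposition has width 2, which upper-bounds the treewidth. On the other hand G contains the 3-clique {0, 3, 4}. A clique must lie in a single bag of any decomposition, so no decomposition can have width below 2. Therefore the treewidth is 2.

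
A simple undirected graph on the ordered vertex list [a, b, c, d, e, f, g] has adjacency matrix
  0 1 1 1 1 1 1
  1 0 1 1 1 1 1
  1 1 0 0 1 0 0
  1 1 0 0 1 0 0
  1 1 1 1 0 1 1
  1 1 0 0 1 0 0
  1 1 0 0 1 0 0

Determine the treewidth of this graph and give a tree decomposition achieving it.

Treewidth 3.
Bags: B1 = {a, b, e, g}  B2 = {a, b, c, e}  B3 = {a, b, e, f}  B4 = {a, b, d, e}
Tree: B1–B2, B1–B3, B1–B4

Each bag holds 4 vertices, so the decomposition has width 3, which upper-bounds the treewidth. For the lower bound, the 4 vertices {a, b, d, e} are pairwise adjacent, and any tree decomposition puts a clique entirely inside one bag — forcing width ≥ 3. The upper and lower bounds meet at 3, so that is the treewidth.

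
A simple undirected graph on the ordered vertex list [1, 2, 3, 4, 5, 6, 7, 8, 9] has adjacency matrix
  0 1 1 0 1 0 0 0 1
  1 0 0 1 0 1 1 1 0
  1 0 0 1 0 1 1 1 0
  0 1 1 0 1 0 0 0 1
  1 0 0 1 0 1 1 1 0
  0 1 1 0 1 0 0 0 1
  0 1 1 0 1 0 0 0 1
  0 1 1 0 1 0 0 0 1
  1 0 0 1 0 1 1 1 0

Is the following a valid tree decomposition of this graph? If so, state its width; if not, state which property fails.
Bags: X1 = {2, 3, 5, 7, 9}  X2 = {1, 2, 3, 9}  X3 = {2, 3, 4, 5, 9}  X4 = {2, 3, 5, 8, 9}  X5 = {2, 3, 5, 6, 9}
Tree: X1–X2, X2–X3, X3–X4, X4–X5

A tree decomposition must satisfy three properties: every vertex lies in some bag; for every edge, both endpoints lie together in some bag; and for every vertex, the bags containing it form a connected subtree. Here edge (5,1) lies in no bag, so the decomposition is invalid.

No — edge (5,1) lies in no bag.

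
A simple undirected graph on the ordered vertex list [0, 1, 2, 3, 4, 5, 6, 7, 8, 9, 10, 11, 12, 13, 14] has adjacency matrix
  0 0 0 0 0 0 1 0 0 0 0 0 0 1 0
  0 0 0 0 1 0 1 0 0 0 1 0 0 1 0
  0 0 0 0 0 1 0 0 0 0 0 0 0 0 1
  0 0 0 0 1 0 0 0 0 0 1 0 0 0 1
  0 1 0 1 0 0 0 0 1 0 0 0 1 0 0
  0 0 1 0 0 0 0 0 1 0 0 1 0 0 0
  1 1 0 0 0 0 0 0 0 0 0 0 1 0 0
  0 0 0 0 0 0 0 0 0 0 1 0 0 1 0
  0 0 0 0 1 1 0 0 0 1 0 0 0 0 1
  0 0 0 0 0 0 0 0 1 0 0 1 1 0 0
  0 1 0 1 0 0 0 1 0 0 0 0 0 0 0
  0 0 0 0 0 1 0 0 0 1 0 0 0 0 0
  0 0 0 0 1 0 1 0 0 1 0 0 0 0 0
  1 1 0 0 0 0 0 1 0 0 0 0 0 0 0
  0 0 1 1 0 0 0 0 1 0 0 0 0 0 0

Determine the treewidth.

3

A width-3 tree decomposition is:
Bags: B1 = {2, 5, 9, 11}  B2 = {2, 5, 8, 9}  B3 = {2, 8, 9, 14}  B4 = {8, 9, 12, 14}  B5 = {4, 8, 12, 14}  B6 = {3, 4, 12, 14}  B7 = {3, 4, 6, 12}  B8 = {1, 3, 4, 6}  B9 = {1, 3, 6, 10}  B10 = {0, 1, 6, 10}  B11 = {0, 1, 10, 13}  B12 = {0, 7, 10, 13}
Tree: B1–B2, B2–B3, B3–B4, B4–B5, B5–B6, B6–B7, B7–B8, B8–B9, B9–B10, B10–B11, B11–B12
Every bag has size at most 4, so the width is 4 − 1 = 3 and tw(G) ≤ 3. For the lower bound: the 4 vertex sets {2,5,11}, {9}, {8}, {3,4,12,14} are disjoint, each induces a connected subgraph, and every pair is joined by at least one edge of G. Contracting each set to a single vertex therefore yields K_{4} as a minor, and since treewidth is minor-monotone, tw(G) ≥ tw(K_{4}) = 3. Therefore the treewidth is 3.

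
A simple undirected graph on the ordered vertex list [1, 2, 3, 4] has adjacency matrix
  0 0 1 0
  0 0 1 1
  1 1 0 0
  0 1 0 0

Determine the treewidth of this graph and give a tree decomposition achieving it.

Treewidth 1.
One optimal decomposition is:
Bags: B1 = {1, 3}  B2 = {2, 3}  B3 = {2, 4}
Tree: B1–B2, B2–B3

Each bag holds 2 vertices, so the decomposition has width 1, which upper-bounds the treewidth. G has an edge, so its treewidth is at least 1. The upper and lower bounds meet at 1, so that is the treewidth.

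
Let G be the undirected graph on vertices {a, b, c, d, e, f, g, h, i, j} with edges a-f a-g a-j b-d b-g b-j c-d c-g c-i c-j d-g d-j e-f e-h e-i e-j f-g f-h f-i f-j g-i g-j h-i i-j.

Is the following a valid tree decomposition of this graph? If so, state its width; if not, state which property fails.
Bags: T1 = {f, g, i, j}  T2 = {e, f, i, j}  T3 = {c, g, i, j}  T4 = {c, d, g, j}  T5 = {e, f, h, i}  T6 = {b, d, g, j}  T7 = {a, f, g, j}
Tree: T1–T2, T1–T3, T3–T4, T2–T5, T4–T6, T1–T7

Yes; width 3.

Checking the three conditions: (i) the bags cover all of {a, b, c, d, e, f, g, h, i, j}; (ii) for each edge, some bag contains both endpoints; (iii) the bags containing any fixed vertex form a subtree. All hold, so the decomposition is valid with width 4 − 1 = 3.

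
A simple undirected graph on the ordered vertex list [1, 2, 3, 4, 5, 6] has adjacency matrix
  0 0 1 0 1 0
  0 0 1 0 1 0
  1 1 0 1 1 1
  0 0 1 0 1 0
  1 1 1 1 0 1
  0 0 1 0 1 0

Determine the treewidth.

2

A width-2 tree decomposition is:
Bags: B1 = {3, 4, 5}  B2 = {3, 5, 6}  B3 = {2, 3, 5}  B4 = {1, 3, 5}
Tree: B1–B2, B1–B3, B2–B4
Every bag has size at most 3, so the width is 3 − 1 = 2 and tw(G) ≤ 2. On the other hand G contains the 3-clique {1, 3, 5}. A clique must lie in a single bag of any decomposition, so no decomposition can have width below 2. Therefore the treewidth is 2.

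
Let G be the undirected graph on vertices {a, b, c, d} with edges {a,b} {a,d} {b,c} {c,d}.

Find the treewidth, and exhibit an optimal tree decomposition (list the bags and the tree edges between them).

Every bag has size at most 3, so the width is 3 − 1 = 2 and tw(G) ≤ 2. Since c–d–a–b–c is a cycle in G, G is not acyclic. Forests are exactly the graphs of treewidth ≤ 1, so tw(G) ≥ 2. Therefore the treewidth is 2.

Treewidth 2.
Bags: B1 = {a, c, d}  B2 = {a, b, c}
Tree: B1–B2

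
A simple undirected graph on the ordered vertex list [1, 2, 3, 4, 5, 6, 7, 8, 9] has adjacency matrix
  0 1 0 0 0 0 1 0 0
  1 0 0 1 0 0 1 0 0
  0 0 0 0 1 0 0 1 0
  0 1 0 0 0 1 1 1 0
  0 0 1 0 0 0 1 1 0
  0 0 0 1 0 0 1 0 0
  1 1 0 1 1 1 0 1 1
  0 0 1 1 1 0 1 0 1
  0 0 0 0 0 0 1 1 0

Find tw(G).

2

A width-2 tree decomposition is:
Bags: B1 = {4, 7, 8}  B2 = {5, 7, 8}  B3 = {7, 8, 9}  B4 = {3, 5, 8}  B5 = {2, 4, 7}  B6 = {1, 2, 7}  B7 = {4, 6, 7}
Tree: B1–B2, B2–B3, B2–B4, B1–B5, B5–B6, B1–B7
Each bag holds 3 vertices, so the decomposition has width 2, which upper-bounds the treewidth. Conversely, {3, 5, 8} is a clique of size 3, and the vertices of any clique must share a bag in every tree decomposition; so some bag has ≥ 3 vertices and tw(G) ≥ 2. Combining the bounds, tw(G) = 2.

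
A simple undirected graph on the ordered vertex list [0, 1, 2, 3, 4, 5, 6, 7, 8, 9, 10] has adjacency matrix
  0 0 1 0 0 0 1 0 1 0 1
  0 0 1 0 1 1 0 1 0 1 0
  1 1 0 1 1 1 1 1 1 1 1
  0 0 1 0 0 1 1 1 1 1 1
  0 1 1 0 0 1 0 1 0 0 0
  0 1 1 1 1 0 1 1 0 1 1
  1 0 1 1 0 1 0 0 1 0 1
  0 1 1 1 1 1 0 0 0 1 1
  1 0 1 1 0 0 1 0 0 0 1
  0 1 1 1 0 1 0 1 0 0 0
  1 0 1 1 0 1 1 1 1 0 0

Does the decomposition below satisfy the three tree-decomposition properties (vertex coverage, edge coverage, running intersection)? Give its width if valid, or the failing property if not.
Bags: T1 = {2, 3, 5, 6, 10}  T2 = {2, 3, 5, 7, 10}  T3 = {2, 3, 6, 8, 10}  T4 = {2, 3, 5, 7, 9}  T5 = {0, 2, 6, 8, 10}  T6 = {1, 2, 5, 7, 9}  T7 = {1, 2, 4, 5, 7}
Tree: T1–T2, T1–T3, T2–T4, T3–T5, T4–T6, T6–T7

Yes; width 4.

Vertex coverage: the bags together contain {0, 1, 2, 3, 4, 5, 6, 7, 8, 9, 10}, the full vertex set. Edge coverage: each edge of G has both endpoints in at least one bag. Running intersection: for every vertex, the bags containing it form a connected subtree. All three properties hold, so this is a valid tree decomposition of width max|bag| − 1 = 4, and hence tw(G) ≤ 4.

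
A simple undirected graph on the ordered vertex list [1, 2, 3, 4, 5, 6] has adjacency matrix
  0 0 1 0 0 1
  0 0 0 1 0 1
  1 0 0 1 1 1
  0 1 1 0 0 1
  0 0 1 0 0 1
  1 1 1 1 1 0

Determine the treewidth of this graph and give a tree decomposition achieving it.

The largest bag has 3 vertices, giving width 2; this decomposition certifies tw(G) ≤ 2. For the lower bound, the 3 vertices {2, 4, 6} are pairwise adjacent, and any tree decomposition puts a clique entirely inside one bag — forcing width ≥ 2. Combining the bounds, tw(G) = 2.

Treewidth 2.
One optimal decomposition is:
Bags: B1 = {2, 4, 6}  B2 = {3, 4, 6}  B3 = {3, 5, 6}  B4 = {1, 3, 6}
Tree: B1–B2, B2–B3, B2–B4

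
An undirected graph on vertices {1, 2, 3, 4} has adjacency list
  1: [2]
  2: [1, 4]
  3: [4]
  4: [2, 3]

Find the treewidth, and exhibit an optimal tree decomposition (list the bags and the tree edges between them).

Each bag holds 2 vertices, so the decomposition has width 1, which upper-bounds the treewidth. Since G has at least one edge (e.g. 2–1), it is not an edgeless graph, so tw(G) ≥ 1. Combining the bounds, tw(G) = 1.

Treewidth 1.
One optimal decomposition is:
Bags: B1 = {1, 2}  B2 = {2, 4}  B3 = {3, 4}
Tree: B1–B2, B2–B3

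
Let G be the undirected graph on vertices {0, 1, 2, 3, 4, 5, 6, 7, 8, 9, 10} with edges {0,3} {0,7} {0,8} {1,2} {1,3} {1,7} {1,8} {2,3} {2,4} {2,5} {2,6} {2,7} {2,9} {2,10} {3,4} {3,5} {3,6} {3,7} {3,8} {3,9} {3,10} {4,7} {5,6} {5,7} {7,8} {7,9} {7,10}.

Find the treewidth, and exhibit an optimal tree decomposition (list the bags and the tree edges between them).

Every bag has size at most 4, so the width is 4 − 1 = 3 and tw(G) ≤ 3. For the lower bound, the 4 vertices {2, 3, 5, 6} are pairwise adjacent, and any tree decomposition puts a clique entirely inside one bag — forcing width ≥ 3. Hence tw(G) = 3 exactly.

Treewidth 3.
One optimal decomposition is:
Bags: B1 = {1, 3, 7, 8}  B2 = {1, 2, 3, 7}  B3 = {0, 3, 7, 8}  B4 = {2, 3, 4, 7}  B5 = {2, 3, 7, 9}  B6 = {2, 3, 7, 10}  B7 = {2, 3, 5, 7}  B8 = {2, 3, 5, 6}
Tree: B1–B2, B1–B3, B2–B4, B2–B5, B2–B6, B4–B7, B7–B8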